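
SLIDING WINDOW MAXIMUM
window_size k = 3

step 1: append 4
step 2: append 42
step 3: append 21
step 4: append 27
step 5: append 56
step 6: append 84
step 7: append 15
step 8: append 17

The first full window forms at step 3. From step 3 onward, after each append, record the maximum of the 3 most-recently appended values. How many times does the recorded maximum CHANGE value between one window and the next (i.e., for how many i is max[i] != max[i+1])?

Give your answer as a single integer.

Answer: 2

Derivation:
step 1: append 4 -> window=[4] (not full yet)
step 2: append 42 -> window=[4, 42] (not full yet)
step 3: append 21 -> window=[4, 42, 21] -> max=42
step 4: append 27 -> window=[42, 21, 27] -> max=42
step 5: append 56 -> window=[21, 27, 56] -> max=56
step 6: append 84 -> window=[27, 56, 84] -> max=84
step 7: append 15 -> window=[56, 84, 15] -> max=84
step 8: append 17 -> window=[84, 15, 17] -> max=84
Recorded maximums: 42 42 56 84 84 84
Changes between consecutive maximums: 2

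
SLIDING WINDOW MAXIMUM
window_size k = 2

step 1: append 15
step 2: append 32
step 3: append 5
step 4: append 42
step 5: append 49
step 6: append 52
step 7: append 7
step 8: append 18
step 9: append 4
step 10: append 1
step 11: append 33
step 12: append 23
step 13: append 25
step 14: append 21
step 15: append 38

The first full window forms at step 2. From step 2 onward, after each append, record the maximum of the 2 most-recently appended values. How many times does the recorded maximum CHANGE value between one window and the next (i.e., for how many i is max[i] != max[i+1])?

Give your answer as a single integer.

Answer: 8

Derivation:
step 1: append 15 -> window=[15] (not full yet)
step 2: append 32 -> window=[15, 32] -> max=32
step 3: append 5 -> window=[32, 5] -> max=32
step 4: append 42 -> window=[5, 42] -> max=42
step 5: append 49 -> window=[42, 49] -> max=49
step 6: append 52 -> window=[49, 52] -> max=52
step 7: append 7 -> window=[52, 7] -> max=52
step 8: append 18 -> window=[7, 18] -> max=18
step 9: append 4 -> window=[18, 4] -> max=18
step 10: append 1 -> window=[4, 1] -> max=4
step 11: append 33 -> window=[1, 33] -> max=33
step 12: append 23 -> window=[33, 23] -> max=33
step 13: append 25 -> window=[23, 25] -> max=25
step 14: append 21 -> window=[25, 21] -> max=25
step 15: append 38 -> window=[21, 38] -> max=38
Recorded maximums: 32 32 42 49 52 52 18 18 4 33 33 25 25 38
Changes between consecutive maximums: 8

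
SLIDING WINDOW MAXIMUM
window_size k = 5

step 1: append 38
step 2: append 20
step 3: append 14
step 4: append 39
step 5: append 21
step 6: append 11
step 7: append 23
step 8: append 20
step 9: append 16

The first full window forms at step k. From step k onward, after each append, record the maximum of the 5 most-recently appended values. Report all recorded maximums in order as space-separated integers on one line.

step 1: append 38 -> window=[38] (not full yet)
step 2: append 20 -> window=[38, 20] (not full yet)
step 3: append 14 -> window=[38, 20, 14] (not full yet)
step 4: append 39 -> window=[38, 20, 14, 39] (not full yet)
step 5: append 21 -> window=[38, 20, 14, 39, 21] -> max=39
step 6: append 11 -> window=[20, 14, 39, 21, 11] -> max=39
step 7: append 23 -> window=[14, 39, 21, 11, 23] -> max=39
step 8: append 20 -> window=[39, 21, 11, 23, 20] -> max=39
step 9: append 16 -> window=[21, 11, 23, 20, 16] -> max=23

Answer: 39 39 39 39 23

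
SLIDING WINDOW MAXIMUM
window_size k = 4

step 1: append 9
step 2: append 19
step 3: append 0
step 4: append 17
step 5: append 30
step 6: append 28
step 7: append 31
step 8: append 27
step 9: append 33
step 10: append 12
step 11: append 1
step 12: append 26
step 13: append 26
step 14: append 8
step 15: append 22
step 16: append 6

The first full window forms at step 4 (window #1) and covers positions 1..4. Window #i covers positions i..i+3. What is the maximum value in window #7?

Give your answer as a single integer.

Answer: 33

Derivation:
step 1: append 9 -> window=[9] (not full yet)
step 2: append 19 -> window=[9, 19] (not full yet)
step 3: append 0 -> window=[9, 19, 0] (not full yet)
step 4: append 17 -> window=[9, 19, 0, 17] -> max=19
step 5: append 30 -> window=[19, 0, 17, 30] -> max=30
step 6: append 28 -> window=[0, 17, 30, 28] -> max=30
step 7: append 31 -> window=[17, 30, 28, 31] -> max=31
step 8: append 27 -> window=[30, 28, 31, 27] -> max=31
step 9: append 33 -> window=[28, 31, 27, 33] -> max=33
step 10: append 12 -> window=[31, 27, 33, 12] -> max=33
Window #7 max = 33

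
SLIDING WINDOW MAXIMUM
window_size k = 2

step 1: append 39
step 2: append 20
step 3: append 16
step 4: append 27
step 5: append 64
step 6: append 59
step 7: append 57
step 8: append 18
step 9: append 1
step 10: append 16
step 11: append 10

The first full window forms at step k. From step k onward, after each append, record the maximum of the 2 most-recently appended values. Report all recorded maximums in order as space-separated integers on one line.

step 1: append 39 -> window=[39] (not full yet)
step 2: append 20 -> window=[39, 20] -> max=39
step 3: append 16 -> window=[20, 16] -> max=20
step 4: append 27 -> window=[16, 27] -> max=27
step 5: append 64 -> window=[27, 64] -> max=64
step 6: append 59 -> window=[64, 59] -> max=64
step 7: append 57 -> window=[59, 57] -> max=59
step 8: append 18 -> window=[57, 18] -> max=57
step 9: append 1 -> window=[18, 1] -> max=18
step 10: append 16 -> window=[1, 16] -> max=16
step 11: append 10 -> window=[16, 10] -> max=16

Answer: 39 20 27 64 64 59 57 18 16 16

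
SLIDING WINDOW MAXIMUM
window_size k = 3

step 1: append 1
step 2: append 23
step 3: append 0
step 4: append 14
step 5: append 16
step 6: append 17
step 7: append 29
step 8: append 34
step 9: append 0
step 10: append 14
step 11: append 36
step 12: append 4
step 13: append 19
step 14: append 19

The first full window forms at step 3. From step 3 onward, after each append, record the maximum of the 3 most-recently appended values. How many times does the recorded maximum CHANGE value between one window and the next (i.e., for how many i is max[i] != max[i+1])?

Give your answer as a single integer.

Answer: 6

Derivation:
step 1: append 1 -> window=[1] (not full yet)
step 2: append 23 -> window=[1, 23] (not full yet)
step 3: append 0 -> window=[1, 23, 0] -> max=23
step 4: append 14 -> window=[23, 0, 14] -> max=23
step 5: append 16 -> window=[0, 14, 16] -> max=16
step 6: append 17 -> window=[14, 16, 17] -> max=17
step 7: append 29 -> window=[16, 17, 29] -> max=29
step 8: append 34 -> window=[17, 29, 34] -> max=34
step 9: append 0 -> window=[29, 34, 0] -> max=34
step 10: append 14 -> window=[34, 0, 14] -> max=34
step 11: append 36 -> window=[0, 14, 36] -> max=36
step 12: append 4 -> window=[14, 36, 4] -> max=36
step 13: append 19 -> window=[36, 4, 19] -> max=36
step 14: append 19 -> window=[4, 19, 19] -> max=19
Recorded maximums: 23 23 16 17 29 34 34 34 36 36 36 19
Changes between consecutive maximums: 6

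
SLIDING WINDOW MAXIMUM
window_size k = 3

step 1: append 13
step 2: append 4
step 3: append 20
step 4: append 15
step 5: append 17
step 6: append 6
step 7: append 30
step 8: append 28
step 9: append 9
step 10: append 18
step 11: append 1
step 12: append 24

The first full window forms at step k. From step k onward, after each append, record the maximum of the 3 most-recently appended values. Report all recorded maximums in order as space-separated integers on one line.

Answer: 20 20 20 17 30 30 30 28 18 24

Derivation:
step 1: append 13 -> window=[13] (not full yet)
step 2: append 4 -> window=[13, 4] (not full yet)
step 3: append 20 -> window=[13, 4, 20] -> max=20
step 4: append 15 -> window=[4, 20, 15] -> max=20
step 5: append 17 -> window=[20, 15, 17] -> max=20
step 6: append 6 -> window=[15, 17, 6] -> max=17
step 7: append 30 -> window=[17, 6, 30] -> max=30
step 8: append 28 -> window=[6, 30, 28] -> max=30
step 9: append 9 -> window=[30, 28, 9] -> max=30
step 10: append 18 -> window=[28, 9, 18] -> max=28
step 11: append 1 -> window=[9, 18, 1] -> max=18
step 12: append 24 -> window=[18, 1, 24] -> max=24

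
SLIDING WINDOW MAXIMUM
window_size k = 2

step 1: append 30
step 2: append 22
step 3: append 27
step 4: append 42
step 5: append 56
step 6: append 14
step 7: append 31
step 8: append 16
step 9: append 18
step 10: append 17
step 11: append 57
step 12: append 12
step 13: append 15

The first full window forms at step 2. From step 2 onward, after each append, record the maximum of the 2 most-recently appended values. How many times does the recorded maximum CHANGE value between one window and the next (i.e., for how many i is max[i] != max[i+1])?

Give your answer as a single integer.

Answer: 7

Derivation:
step 1: append 30 -> window=[30] (not full yet)
step 2: append 22 -> window=[30, 22] -> max=30
step 3: append 27 -> window=[22, 27] -> max=27
step 4: append 42 -> window=[27, 42] -> max=42
step 5: append 56 -> window=[42, 56] -> max=56
step 6: append 14 -> window=[56, 14] -> max=56
step 7: append 31 -> window=[14, 31] -> max=31
step 8: append 16 -> window=[31, 16] -> max=31
step 9: append 18 -> window=[16, 18] -> max=18
step 10: append 17 -> window=[18, 17] -> max=18
step 11: append 57 -> window=[17, 57] -> max=57
step 12: append 12 -> window=[57, 12] -> max=57
step 13: append 15 -> window=[12, 15] -> max=15
Recorded maximums: 30 27 42 56 56 31 31 18 18 57 57 15
Changes between consecutive maximums: 7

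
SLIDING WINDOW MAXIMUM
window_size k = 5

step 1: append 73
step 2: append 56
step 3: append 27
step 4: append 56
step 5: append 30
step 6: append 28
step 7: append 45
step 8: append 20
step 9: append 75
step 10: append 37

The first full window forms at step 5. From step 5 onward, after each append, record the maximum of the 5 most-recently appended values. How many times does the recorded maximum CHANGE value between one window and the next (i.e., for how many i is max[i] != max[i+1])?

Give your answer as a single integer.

step 1: append 73 -> window=[73] (not full yet)
step 2: append 56 -> window=[73, 56] (not full yet)
step 3: append 27 -> window=[73, 56, 27] (not full yet)
step 4: append 56 -> window=[73, 56, 27, 56] (not full yet)
step 5: append 30 -> window=[73, 56, 27, 56, 30] -> max=73
step 6: append 28 -> window=[56, 27, 56, 30, 28] -> max=56
step 7: append 45 -> window=[27, 56, 30, 28, 45] -> max=56
step 8: append 20 -> window=[56, 30, 28, 45, 20] -> max=56
step 9: append 75 -> window=[30, 28, 45, 20, 75] -> max=75
step 10: append 37 -> window=[28, 45, 20, 75, 37] -> max=75
Recorded maximums: 73 56 56 56 75 75
Changes between consecutive maximums: 2

Answer: 2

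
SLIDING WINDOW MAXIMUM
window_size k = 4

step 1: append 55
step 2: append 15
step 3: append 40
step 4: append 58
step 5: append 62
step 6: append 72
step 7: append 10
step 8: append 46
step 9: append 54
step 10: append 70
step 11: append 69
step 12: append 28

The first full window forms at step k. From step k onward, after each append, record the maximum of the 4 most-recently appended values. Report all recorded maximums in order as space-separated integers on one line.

step 1: append 55 -> window=[55] (not full yet)
step 2: append 15 -> window=[55, 15] (not full yet)
step 3: append 40 -> window=[55, 15, 40] (not full yet)
step 4: append 58 -> window=[55, 15, 40, 58] -> max=58
step 5: append 62 -> window=[15, 40, 58, 62] -> max=62
step 6: append 72 -> window=[40, 58, 62, 72] -> max=72
step 7: append 10 -> window=[58, 62, 72, 10] -> max=72
step 8: append 46 -> window=[62, 72, 10, 46] -> max=72
step 9: append 54 -> window=[72, 10, 46, 54] -> max=72
step 10: append 70 -> window=[10, 46, 54, 70] -> max=70
step 11: append 69 -> window=[46, 54, 70, 69] -> max=70
step 12: append 28 -> window=[54, 70, 69, 28] -> max=70

Answer: 58 62 72 72 72 72 70 70 70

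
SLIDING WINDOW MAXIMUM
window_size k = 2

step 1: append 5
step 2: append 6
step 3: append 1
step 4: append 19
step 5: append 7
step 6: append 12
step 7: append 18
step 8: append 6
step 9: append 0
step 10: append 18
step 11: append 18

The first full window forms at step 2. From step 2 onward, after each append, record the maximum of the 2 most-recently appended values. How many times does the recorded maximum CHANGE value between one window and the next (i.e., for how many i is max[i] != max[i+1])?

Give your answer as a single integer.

step 1: append 5 -> window=[5] (not full yet)
step 2: append 6 -> window=[5, 6] -> max=6
step 3: append 1 -> window=[6, 1] -> max=6
step 4: append 19 -> window=[1, 19] -> max=19
step 5: append 7 -> window=[19, 7] -> max=19
step 6: append 12 -> window=[7, 12] -> max=12
step 7: append 18 -> window=[12, 18] -> max=18
step 8: append 6 -> window=[18, 6] -> max=18
step 9: append 0 -> window=[6, 0] -> max=6
step 10: append 18 -> window=[0, 18] -> max=18
step 11: append 18 -> window=[18, 18] -> max=18
Recorded maximums: 6 6 19 19 12 18 18 6 18 18
Changes between consecutive maximums: 5

Answer: 5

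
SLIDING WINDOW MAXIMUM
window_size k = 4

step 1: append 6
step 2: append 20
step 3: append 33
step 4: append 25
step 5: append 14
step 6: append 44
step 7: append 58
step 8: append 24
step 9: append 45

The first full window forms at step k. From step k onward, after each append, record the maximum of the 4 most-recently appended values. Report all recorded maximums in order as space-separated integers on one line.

step 1: append 6 -> window=[6] (not full yet)
step 2: append 20 -> window=[6, 20] (not full yet)
step 3: append 33 -> window=[6, 20, 33] (not full yet)
step 4: append 25 -> window=[6, 20, 33, 25] -> max=33
step 5: append 14 -> window=[20, 33, 25, 14] -> max=33
step 6: append 44 -> window=[33, 25, 14, 44] -> max=44
step 7: append 58 -> window=[25, 14, 44, 58] -> max=58
step 8: append 24 -> window=[14, 44, 58, 24] -> max=58
step 9: append 45 -> window=[44, 58, 24, 45] -> max=58

Answer: 33 33 44 58 58 58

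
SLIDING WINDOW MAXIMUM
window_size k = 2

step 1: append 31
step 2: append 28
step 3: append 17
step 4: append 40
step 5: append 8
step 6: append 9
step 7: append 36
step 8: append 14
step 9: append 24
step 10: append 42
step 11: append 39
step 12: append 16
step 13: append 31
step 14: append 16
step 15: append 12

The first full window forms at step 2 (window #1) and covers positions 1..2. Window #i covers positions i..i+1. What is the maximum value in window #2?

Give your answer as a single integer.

Answer: 28

Derivation:
step 1: append 31 -> window=[31] (not full yet)
step 2: append 28 -> window=[31, 28] -> max=31
step 3: append 17 -> window=[28, 17] -> max=28
Window #2 max = 28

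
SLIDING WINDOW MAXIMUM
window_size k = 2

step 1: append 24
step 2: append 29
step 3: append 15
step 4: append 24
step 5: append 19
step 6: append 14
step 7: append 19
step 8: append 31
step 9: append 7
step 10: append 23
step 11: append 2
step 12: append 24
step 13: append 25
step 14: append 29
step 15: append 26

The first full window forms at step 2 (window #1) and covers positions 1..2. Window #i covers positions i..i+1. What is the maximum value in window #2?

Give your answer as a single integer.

step 1: append 24 -> window=[24] (not full yet)
step 2: append 29 -> window=[24, 29] -> max=29
step 3: append 15 -> window=[29, 15] -> max=29
Window #2 max = 29

Answer: 29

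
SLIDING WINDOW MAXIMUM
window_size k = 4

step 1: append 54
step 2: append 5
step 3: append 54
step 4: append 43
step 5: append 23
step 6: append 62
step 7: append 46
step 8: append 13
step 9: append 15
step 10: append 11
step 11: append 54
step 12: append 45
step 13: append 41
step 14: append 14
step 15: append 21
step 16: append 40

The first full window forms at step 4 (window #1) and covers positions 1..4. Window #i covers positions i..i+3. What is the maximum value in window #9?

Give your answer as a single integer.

Answer: 54

Derivation:
step 1: append 54 -> window=[54] (not full yet)
step 2: append 5 -> window=[54, 5] (not full yet)
step 3: append 54 -> window=[54, 5, 54] (not full yet)
step 4: append 43 -> window=[54, 5, 54, 43] -> max=54
step 5: append 23 -> window=[5, 54, 43, 23] -> max=54
step 6: append 62 -> window=[54, 43, 23, 62] -> max=62
step 7: append 46 -> window=[43, 23, 62, 46] -> max=62
step 8: append 13 -> window=[23, 62, 46, 13] -> max=62
step 9: append 15 -> window=[62, 46, 13, 15] -> max=62
step 10: append 11 -> window=[46, 13, 15, 11] -> max=46
step 11: append 54 -> window=[13, 15, 11, 54] -> max=54
step 12: append 45 -> window=[15, 11, 54, 45] -> max=54
Window #9 max = 54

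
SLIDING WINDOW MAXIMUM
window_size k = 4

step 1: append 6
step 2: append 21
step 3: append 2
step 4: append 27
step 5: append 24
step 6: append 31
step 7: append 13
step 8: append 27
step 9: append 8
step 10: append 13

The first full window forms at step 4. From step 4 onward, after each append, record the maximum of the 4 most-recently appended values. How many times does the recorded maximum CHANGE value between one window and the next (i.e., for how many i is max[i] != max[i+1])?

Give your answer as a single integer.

Answer: 2

Derivation:
step 1: append 6 -> window=[6] (not full yet)
step 2: append 21 -> window=[6, 21] (not full yet)
step 3: append 2 -> window=[6, 21, 2] (not full yet)
step 4: append 27 -> window=[6, 21, 2, 27] -> max=27
step 5: append 24 -> window=[21, 2, 27, 24] -> max=27
step 6: append 31 -> window=[2, 27, 24, 31] -> max=31
step 7: append 13 -> window=[27, 24, 31, 13] -> max=31
step 8: append 27 -> window=[24, 31, 13, 27] -> max=31
step 9: append 8 -> window=[31, 13, 27, 8] -> max=31
step 10: append 13 -> window=[13, 27, 8, 13] -> max=27
Recorded maximums: 27 27 31 31 31 31 27
Changes between consecutive maximums: 2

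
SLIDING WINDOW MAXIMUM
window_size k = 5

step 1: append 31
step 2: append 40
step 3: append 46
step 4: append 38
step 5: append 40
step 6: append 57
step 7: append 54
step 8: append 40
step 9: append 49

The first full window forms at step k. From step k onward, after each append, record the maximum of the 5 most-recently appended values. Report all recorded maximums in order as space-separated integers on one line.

Answer: 46 57 57 57 57

Derivation:
step 1: append 31 -> window=[31] (not full yet)
step 2: append 40 -> window=[31, 40] (not full yet)
step 3: append 46 -> window=[31, 40, 46] (not full yet)
step 4: append 38 -> window=[31, 40, 46, 38] (not full yet)
step 5: append 40 -> window=[31, 40, 46, 38, 40] -> max=46
step 6: append 57 -> window=[40, 46, 38, 40, 57] -> max=57
step 7: append 54 -> window=[46, 38, 40, 57, 54] -> max=57
step 8: append 40 -> window=[38, 40, 57, 54, 40] -> max=57
step 9: append 49 -> window=[40, 57, 54, 40, 49] -> max=57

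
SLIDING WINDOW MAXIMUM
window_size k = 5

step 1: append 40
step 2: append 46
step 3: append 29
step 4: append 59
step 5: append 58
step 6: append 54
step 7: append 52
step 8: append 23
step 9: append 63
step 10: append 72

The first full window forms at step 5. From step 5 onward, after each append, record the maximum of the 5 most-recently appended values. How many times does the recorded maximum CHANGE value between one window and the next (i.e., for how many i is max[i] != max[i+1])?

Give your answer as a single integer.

step 1: append 40 -> window=[40] (not full yet)
step 2: append 46 -> window=[40, 46] (not full yet)
step 3: append 29 -> window=[40, 46, 29] (not full yet)
step 4: append 59 -> window=[40, 46, 29, 59] (not full yet)
step 5: append 58 -> window=[40, 46, 29, 59, 58] -> max=59
step 6: append 54 -> window=[46, 29, 59, 58, 54] -> max=59
step 7: append 52 -> window=[29, 59, 58, 54, 52] -> max=59
step 8: append 23 -> window=[59, 58, 54, 52, 23] -> max=59
step 9: append 63 -> window=[58, 54, 52, 23, 63] -> max=63
step 10: append 72 -> window=[54, 52, 23, 63, 72] -> max=72
Recorded maximums: 59 59 59 59 63 72
Changes between consecutive maximums: 2

Answer: 2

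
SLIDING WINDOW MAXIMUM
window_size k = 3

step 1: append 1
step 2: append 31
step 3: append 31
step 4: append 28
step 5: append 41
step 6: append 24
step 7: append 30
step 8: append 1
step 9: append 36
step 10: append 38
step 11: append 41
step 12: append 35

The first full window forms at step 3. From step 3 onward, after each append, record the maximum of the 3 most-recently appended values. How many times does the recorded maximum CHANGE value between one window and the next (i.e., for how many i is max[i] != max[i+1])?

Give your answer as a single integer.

Answer: 5

Derivation:
step 1: append 1 -> window=[1] (not full yet)
step 2: append 31 -> window=[1, 31] (not full yet)
step 3: append 31 -> window=[1, 31, 31] -> max=31
step 4: append 28 -> window=[31, 31, 28] -> max=31
step 5: append 41 -> window=[31, 28, 41] -> max=41
step 6: append 24 -> window=[28, 41, 24] -> max=41
step 7: append 30 -> window=[41, 24, 30] -> max=41
step 8: append 1 -> window=[24, 30, 1] -> max=30
step 9: append 36 -> window=[30, 1, 36] -> max=36
step 10: append 38 -> window=[1, 36, 38] -> max=38
step 11: append 41 -> window=[36, 38, 41] -> max=41
step 12: append 35 -> window=[38, 41, 35] -> max=41
Recorded maximums: 31 31 41 41 41 30 36 38 41 41
Changes between consecutive maximums: 5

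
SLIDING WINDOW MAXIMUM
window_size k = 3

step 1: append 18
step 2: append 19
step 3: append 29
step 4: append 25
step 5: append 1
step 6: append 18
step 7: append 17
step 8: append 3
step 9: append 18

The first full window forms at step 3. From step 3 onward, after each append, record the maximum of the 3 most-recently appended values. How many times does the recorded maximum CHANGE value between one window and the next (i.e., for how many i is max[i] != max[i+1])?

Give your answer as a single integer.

Answer: 2

Derivation:
step 1: append 18 -> window=[18] (not full yet)
step 2: append 19 -> window=[18, 19] (not full yet)
step 3: append 29 -> window=[18, 19, 29] -> max=29
step 4: append 25 -> window=[19, 29, 25] -> max=29
step 5: append 1 -> window=[29, 25, 1] -> max=29
step 6: append 18 -> window=[25, 1, 18] -> max=25
step 7: append 17 -> window=[1, 18, 17] -> max=18
step 8: append 3 -> window=[18, 17, 3] -> max=18
step 9: append 18 -> window=[17, 3, 18] -> max=18
Recorded maximums: 29 29 29 25 18 18 18
Changes between consecutive maximums: 2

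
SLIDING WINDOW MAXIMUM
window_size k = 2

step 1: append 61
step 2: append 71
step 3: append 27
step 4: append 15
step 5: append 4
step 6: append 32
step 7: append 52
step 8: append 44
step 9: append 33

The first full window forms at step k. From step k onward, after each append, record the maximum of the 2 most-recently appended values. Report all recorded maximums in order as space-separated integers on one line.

step 1: append 61 -> window=[61] (not full yet)
step 2: append 71 -> window=[61, 71] -> max=71
step 3: append 27 -> window=[71, 27] -> max=71
step 4: append 15 -> window=[27, 15] -> max=27
step 5: append 4 -> window=[15, 4] -> max=15
step 6: append 32 -> window=[4, 32] -> max=32
step 7: append 52 -> window=[32, 52] -> max=52
step 8: append 44 -> window=[52, 44] -> max=52
step 9: append 33 -> window=[44, 33] -> max=44

Answer: 71 71 27 15 32 52 52 44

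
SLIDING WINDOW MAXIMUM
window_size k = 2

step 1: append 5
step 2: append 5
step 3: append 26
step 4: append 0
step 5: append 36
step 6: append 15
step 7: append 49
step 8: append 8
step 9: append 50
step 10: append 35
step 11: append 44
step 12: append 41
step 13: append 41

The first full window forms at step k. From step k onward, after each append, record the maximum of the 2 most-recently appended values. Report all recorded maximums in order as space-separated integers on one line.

Answer: 5 26 26 36 36 49 49 50 50 44 44 41

Derivation:
step 1: append 5 -> window=[5] (not full yet)
step 2: append 5 -> window=[5, 5] -> max=5
step 3: append 26 -> window=[5, 26] -> max=26
step 4: append 0 -> window=[26, 0] -> max=26
step 5: append 36 -> window=[0, 36] -> max=36
step 6: append 15 -> window=[36, 15] -> max=36
step 7: append 49 -> window=[15, 49] -> max=49
step 8: append 8 -> window=[49, 8] -> max=49
step 9: append 50 -> window=[8, 50] -> max=50
step 10: append 35 -> window=[50, 35] -> max=50
step 11: append 44 -> window=[35, 44] -> max=44
step 12: append 41 -> window=[44, 41] -> max=44
step 13: append 41 -> window=[41, 41] -> max=41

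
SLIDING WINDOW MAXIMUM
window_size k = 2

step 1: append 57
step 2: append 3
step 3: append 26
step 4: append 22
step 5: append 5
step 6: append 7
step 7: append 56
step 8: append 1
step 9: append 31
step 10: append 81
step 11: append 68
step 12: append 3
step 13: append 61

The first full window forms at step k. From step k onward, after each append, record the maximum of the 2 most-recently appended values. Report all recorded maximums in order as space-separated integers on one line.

step 1: append 57 -> window=[57] (not full yet)
step 2: append 3 -> window=[57, 3] -> max=57
step 3: append 26 -> window=[3, 26] -> max=26
step 4: append 22 -> window=[26, 22] -> max=26
step 5: append 5 -> window=[22, 5] -> max=22
step 6: append 7 -> window=[5, 7] -> max=7
step 7: append 56 -> window=[7, 56] -> max=56
step 8: append 1 -> window=[56, 1] -> max=56
step 9: append 31 -> window=[1, 31] -> max=31
step 10: append 81 -> window=[31, 81] -> max=81
step 11: append 68 -> window=[81, 68] -> max=81
step 12: append 3 -> window=[68, 3] -> max=68
step 13: append 61 -> window=[3, 61] -> max=61

Answer: 57 26 26 22 7 56 56 31 81 81 68 61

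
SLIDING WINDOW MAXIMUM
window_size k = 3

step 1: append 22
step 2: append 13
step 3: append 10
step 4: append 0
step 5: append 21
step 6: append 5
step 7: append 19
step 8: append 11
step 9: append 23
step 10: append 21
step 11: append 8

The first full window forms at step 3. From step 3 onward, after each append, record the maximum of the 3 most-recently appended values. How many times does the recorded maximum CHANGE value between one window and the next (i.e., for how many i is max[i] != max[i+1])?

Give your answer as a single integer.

Answer: 4

Derivation:
step 1: append 22 -> window=[22] (not full yet)
step 2: append 13 -> window=[22, 13] (not full yet)
step 3: append 10 -> window=[22, 13, 10] -> max=22
step 4: append 0 -> window=[13, 10, 0] -> max=13
step 5: append 21 -> window=[10, 0, 21] -> max=21
step 6: append 5 -> window=[0, 21, 5] -> max=21
step 7: append 19 -> window=[21, 5, 19] -> max=21
step 8: append 11 -> window=[5, 19, 11] -> max=19
step 9: append 23 -> window=[19, 11, 23] -> max=23
step 10: append 21 -> window=[11, 23, 21] -> max=23
step 11: append 8 -> window=[23, 21, 8] -> max=23
Recorded maximums: 22 13 21 21 21 19 23 23 23
Changes between consecutive maximums: 4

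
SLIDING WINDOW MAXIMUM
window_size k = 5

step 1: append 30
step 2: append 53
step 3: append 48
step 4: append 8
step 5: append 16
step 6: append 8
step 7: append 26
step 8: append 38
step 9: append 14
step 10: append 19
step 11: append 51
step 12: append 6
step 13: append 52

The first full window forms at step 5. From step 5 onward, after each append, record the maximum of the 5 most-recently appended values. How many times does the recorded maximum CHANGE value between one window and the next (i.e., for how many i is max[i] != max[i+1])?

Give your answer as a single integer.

Answer: 4

Derivation:
step 1: append 30 -> window=[30] (not full yet)
step 2: append 53 -> window=[30, 53] (not full yet)
step 3: append 48 -> window=[30, 53, 48] (not full yet)
step 4: append 8 -> window=[30, 53, 48, 8] (not full yet)
step 5: append 16 -> window=[30, 53, 48, 8, 16] -> max=53
step 6: append 8 -> window=[53, 48, 8, 16, 8] -> max=53
step 7: append 26 -> window=[48, 8, 16, 8, 26] -> max=48
step 8: append 38 -> window=[8, 16, 8, 26, 38] -> max=38
step 9: append 14 -> window=[16, 8, 26, 38, 14] -> max=38
step 10: append 19 -> window=[8, 26, 38, 14, 19] -> max=38
step 11: append 51 -> window=[26, 38, 14, 19, 51] -> max=51
step 12: append 6 -> window=[38, 14, 19, 51, 6] -> max=51
step 13: append 52 -> window=[14, 19, 51, 6, 52] -> max=52
Recorded maximums: 53 53 48 38 38 38 51 51 52
Changes between consecutive maximums: 4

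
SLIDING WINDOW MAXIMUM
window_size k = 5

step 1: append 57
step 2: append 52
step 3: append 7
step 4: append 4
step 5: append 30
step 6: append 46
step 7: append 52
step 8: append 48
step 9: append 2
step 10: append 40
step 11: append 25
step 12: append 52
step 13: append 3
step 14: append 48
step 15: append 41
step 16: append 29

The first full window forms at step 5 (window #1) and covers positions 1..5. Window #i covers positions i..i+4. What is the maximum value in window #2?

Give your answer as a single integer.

Answer: 52

Derivation:
step 1: append 57 -> window=[57] (not full yet)
step 2: append 52 -> window=[57, 52] (not full yet)
step 3: append 7 -> window=[57, 52, 7] (not full yet)
step 4: append 4 -> window=[57, 52, 7, 4] (not full yet)
step 5: append 30 -> window=[57, 52, 7, 4, 30] -> max=57
step 6: append 46 -> window=[52, 7, 4, 30, 46] -> max=52
Window #2 max = 52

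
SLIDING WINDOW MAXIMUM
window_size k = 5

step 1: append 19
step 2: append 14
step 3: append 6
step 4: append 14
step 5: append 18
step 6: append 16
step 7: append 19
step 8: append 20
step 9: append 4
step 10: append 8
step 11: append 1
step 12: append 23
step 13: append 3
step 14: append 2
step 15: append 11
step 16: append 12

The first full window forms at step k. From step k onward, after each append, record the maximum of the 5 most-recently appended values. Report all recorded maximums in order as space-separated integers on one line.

step 1: append 19 -> window=[19] (not full yet)
step 2: append 14 -> window=[19, 14] (not full yet)
step 3: append 6 -> window=[19, 14, 6] (not full yet)
step 4: append 14 -> window=[19, 14, 6, 14] (not full yet)
step 5: append 18 -> window=[19, 14, 6, 14, 18] -> max=19
step 6: append 16 -> window=[14, 6, 14, 18, 16] -> max=18
step 7: append 19 -> window=[6, 14, 18, 16, 19] -> max=19
step 8: append 20 -> window=[14, 18, 16, 19, 20] -> max=20
step 9: append 4 -> window=[18, 16, 19, 20, 4] -> max=20
step 10: append 8 -> window=[16, 19, 20, 4, 8] -> max=20
step 11: append 1 -> window=[19, 20, 4, 8, 1] -> max=20
step 12: append 23 -> window=[20, 4, 8, 1, 23] -> max=23
step 13: append 3 -> window=[4, 8, 1, 23, 3] -> max=23
step 14: append 2 -> window=[8, 1, 23, 3, 2] -> max=23
step 15: append 11 -> window=[1, 23, 3, 2, 11] -> max=23
step 16: append 12 -> window=[23, 3, 2, 11, 12] -> max=23

Answer: 19 18 19 20 20 20 20 23 23 23 23 23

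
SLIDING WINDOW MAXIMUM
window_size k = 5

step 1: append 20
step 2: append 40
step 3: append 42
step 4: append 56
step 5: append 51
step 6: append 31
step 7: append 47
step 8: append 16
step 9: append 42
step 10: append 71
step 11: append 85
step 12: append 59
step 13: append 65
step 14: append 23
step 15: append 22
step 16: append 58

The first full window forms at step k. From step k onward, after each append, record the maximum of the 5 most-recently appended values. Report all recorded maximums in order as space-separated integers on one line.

step 1: append 20 -> window=[20] (not full yet)
step 2: append 40 -> window=[20, 40] (not full yet)
step 3: append 42 -> window=[20, 40, 42] (not full yet)
step 4: append 56 -> window=[20, 40, 42, 56] (not full yet)
step 5: append 51 -> window=[20, 40, 42, 56, 51] -> max=56
step 6: append 31 -> window=[40, 42, 56, 51, 31] -> max=56
step 7: append 47 -> window=[42, 56, 51, 31, 47] -> max=56
step 8: append 16 -> window=[56, 51, 31, 47, 16] -> max=56
step 9: append 42 -> window=[51, 31, 47, 16, 42] -> max=51
step 10: append 71 -> window=[31, 47, 16, 42, 71] -> max=71
step 11: append 85 -> window=[47, 16, 42, 71, 85] -> max=85
step 12: append 59 -> window=[16, 42, 71, 85, 59] -> max=85
step 13: append 65 -> window=[42, 71, 85, 59, 65] -> max=85
step 14: append 23 -> window=[71, 85, 59, 65, 23] -> max=85
step 15: append 22 -> window=[85, 59, 65, 23, 22] -> max=85
step 16: append 58 -> window=[59, 65, 23, 22, 58] -> max=65

Answer: 56 56 56 56 51 71 85 85 85 85 85 65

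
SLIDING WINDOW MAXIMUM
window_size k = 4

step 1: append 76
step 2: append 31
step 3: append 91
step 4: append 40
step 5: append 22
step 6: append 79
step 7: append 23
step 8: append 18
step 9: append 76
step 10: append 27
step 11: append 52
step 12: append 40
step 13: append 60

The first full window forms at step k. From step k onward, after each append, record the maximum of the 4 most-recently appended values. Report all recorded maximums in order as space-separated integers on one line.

step 1: append 76 -> window=[76] (not full yet)
step 2: append 31 -> window=[76, 31] (not full yet)
step 3: append 91 -> window=[76, 31, 91] (not full yet)
step 4: append 40 -> window=[76, 31, 91, 40] -> max=91
step 5: append 22 -> window=[31, 91, 40, 22] -> max=91
step 6: append 79 -> window=[91, 40, 22, 79] -> max=91
step 7: append 23 -> window=[40, 22, 79, 23] -> max=79
step 8: append 18 -> window=[22, 79, 23, 18] -> max=79
step 9: append 76 -> window=[79, 23, 18, 76] -> max=79
step 10: append 27 -> window=[23, 18, 76, 27] -> max=76
step 11: append 52 -> window=[18, 76, 27, 52] -> max=76
step 12: append 40 -> window=[76, 27, 52, 40] -> max=76
step 13: append 60 -> window=[27, 52, 40, 60] -> max=60

Answer: 91 91 91 79 79 79 76 76 76 60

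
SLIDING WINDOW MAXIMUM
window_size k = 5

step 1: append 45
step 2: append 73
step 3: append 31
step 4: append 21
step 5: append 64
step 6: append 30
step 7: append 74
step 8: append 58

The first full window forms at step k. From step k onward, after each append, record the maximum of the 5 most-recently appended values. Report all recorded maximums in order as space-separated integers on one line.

Answer: 73 73 74 74

Derivation:
step 1: append 45 -> window=[45] (not full yet)
step 2: append 73 -> window=[45, 73] (not full yet)
step 3: append 31 -> window=[45, 73, 31] (not full yet)
step 4: append 21 -> window=[45, 73, 31, 21] (not full yet)
step 5: append 64 -> window=[45, 73, 31, 21, 64] -> max=73
step 6: append 30 -> window=[73, 31, 21, 64, 30] -> max=73
step 7: append 74 -> window=[31, 21, 64, 30, 74] -> max=74
step 8: append 58 -> window=[21, 64, 30, 74, 58] -> max=74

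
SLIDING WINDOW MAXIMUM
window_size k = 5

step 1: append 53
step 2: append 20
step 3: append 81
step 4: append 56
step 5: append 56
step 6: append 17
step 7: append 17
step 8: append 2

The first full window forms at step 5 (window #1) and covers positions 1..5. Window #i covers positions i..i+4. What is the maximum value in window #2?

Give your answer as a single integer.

step 1: append 53 -> window=[53] (not full yet)
step 2: append 20 -> window=[53, 20] (not full yet)
step 3: append 81 -> window=[53, 20, 81] (not full yet)
step 4: append 56 -> window=[53, 20, 81, 56] (not full yet)
step 5: append 56 -> window=[53, 20, 81, 56, 56] -> max=81
step 6: append 17 -> window=[20, 81, 56, 56, 17] -> max=81
Window #2 max = 81

Answer: 81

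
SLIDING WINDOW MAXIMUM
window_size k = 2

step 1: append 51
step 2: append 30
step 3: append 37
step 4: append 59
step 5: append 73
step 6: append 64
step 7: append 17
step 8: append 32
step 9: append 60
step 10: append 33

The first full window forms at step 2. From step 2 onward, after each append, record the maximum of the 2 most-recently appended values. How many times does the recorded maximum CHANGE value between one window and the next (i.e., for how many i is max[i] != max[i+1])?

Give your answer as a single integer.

Answer: 6

Derivation:
step 1: append 51 -> window=[51] (not full yet)
step 2: append 30 -> window=[51, 30] -> max=51
step 3: append 37 -> window=[30, 37] -> max=37
step 4: append 59 -> window=[37, 59] -> max=59
step 5: append 73 -> window=[59, 73] -> max=73
step 6: append 64 -> window=[73, 64] -> max=73
step 7: append 17 -> window=[64, 17] -> max=64
step 8: append 32 -> window=[17, 32] -> max=32
step 9: append 60 -> window=[32, 60] -> max=60
step 10: append 33 -> window=[60, 33] -> max=60
Recorded maximums: 51 37 59 73 73 64 32 60 60
Changes between consecutive maximums: 6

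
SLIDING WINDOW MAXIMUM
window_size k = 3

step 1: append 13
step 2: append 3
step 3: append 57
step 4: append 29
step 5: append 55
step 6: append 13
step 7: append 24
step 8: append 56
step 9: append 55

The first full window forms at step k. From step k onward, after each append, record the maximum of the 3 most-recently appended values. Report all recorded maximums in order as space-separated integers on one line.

Answer: 57 57 57 55 55 56 56

Derivation:
step 1: append 13 -> window=[13] (not full yet)
step 2: append 3 -> window=[13, 3] (not full yet)
step 3: append 57 -> window=[13, 3, 57] -> max=57
step 4: append 29 -> window=[3, 57, 29] -> max=57
step 5: append 55 -> window=[57, 29, 55] -> max=57
step 6: append 13 -> window=[29, 55, 13] -> max=55
step 7: append 24 -> window=[55, 13, 24] -> max=55
step 8: append 56 -> window=[13, 24, 56] -> max=56
step 9: append 55 -> window=[24, 56, 55] -> max=56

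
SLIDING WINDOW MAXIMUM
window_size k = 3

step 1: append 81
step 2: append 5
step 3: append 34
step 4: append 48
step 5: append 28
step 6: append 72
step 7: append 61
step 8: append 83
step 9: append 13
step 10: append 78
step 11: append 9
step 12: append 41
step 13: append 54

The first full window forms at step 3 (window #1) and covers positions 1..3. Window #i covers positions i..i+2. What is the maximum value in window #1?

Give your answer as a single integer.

Answer: 81

Derivation:
step 1: append 81 -> window=[81] (not full yet)
step 2: append 5 -> window=[81, 5] (not full yet)
step 3: append 34 -> window=[81, 5, 34] -> max=81
Window #1 max = 81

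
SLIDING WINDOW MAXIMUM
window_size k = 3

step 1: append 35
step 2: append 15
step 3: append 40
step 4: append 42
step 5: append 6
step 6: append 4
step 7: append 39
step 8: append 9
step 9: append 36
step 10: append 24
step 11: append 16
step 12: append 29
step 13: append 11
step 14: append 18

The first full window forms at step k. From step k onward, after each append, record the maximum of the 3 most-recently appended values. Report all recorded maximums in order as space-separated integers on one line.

step 1: append 35 -> window=[35] (not full yet)
step 2: append 15 -> window=[35, 15] (not full yet)
step 3: append 40 -> window=[35, 15, 40] -> max=40
step 4: append 42 -> window=[15, 40, 42] -> max=42
step 5: append 6 -> window=[40, 42, 6] -> max=42
step 6: append 4 -> window=[42, 6, 4] -> max=42
step 7: append 39 -> window=[6, 4, 39] -> max=39
step 8: append 9 -> window=[4, 39, 9] -> max=39
step 9: append 36 -> window=[39, 9, 36] -> max=39
step 10: append 24 -> window=[9, 36, 24] -> max=36
step 11: append 16 -> window=[36, 24, 16] -> max=36
step 12: append 29 -> window=[24, 16, 29] -> max=29
step 13: append 11 -> window=[16, 29, 11] -> max=29
step 14: append 18 -> window=[29, 11, 18] -> max=29

Answer: 40 42 42 42 39 39 39 36 36 29 29 29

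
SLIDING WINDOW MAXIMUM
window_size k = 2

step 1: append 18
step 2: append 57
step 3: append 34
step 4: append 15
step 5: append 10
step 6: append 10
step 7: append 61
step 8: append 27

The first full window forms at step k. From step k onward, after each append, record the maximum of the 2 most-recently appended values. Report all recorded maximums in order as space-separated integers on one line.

step 1: append 18 -> window=[18] (not full yet)
step 2: append 57 -> window=[18, 57] -> max=57
step 3: append 34 -> window=[57, 34] -> max=57
step 4: append 15 -> window=[34, 15] -> max=34
step 5: append 10 -> window=[15, 10] -> max=15
step 6: append 10 -> window=[10, 10] -> max=10
step 7: append 61 -> window=[10, 61] -> max=61
step 8: append 27 -> window=[61, 27] -> max=61

Answer: 57 57 34 15 10 61 61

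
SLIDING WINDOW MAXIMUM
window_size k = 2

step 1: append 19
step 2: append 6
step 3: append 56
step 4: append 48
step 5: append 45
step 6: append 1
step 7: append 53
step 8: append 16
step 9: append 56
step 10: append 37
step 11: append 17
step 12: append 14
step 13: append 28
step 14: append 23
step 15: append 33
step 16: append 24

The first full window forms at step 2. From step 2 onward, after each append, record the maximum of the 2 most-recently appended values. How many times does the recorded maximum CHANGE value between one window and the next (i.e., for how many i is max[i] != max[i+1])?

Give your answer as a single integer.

Answer: 9

Derivation:
step 1: append 19 -> window=[19] (not full yet)
step 2: append 6 -> window=[19, 6] -> max=19
step 3: append 56 -> window=[6, 56] -> max=56
step 4: append 48 -> window=[56, 48] -> max=56
step 5: append 45 -> window=[48, 45] -> max=48
step 6: append 1 -> window=[45, 1] -> max=45
step 7: append 53 -> window=[1, 53] -> max=53
step 8: append 16 -> window=[53, 16] -> max=53
step 9: append 56 -> window=[16, 56] -> max=56
step 10: append 37 -> window=[56, 37] -> max=56
step 11: append 17 -> window=[37, 17] -> max=37
step 12: append 14 -> window=[17, 14] -> max=17
step 13: append 28 -> window=[14, 28] -> max=28
step 14: append 23 -> window=[28, 23] -> max=28
step 15: append 33 -> window=[23, 33] -> max=33
step 16: append 24 -> window=[33, 24] -> max=33
Recorded maximums: 19 56 56 48 45 53 53 56 56 37 17 28 28 33 33
Changes between consecutive maximums: 9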